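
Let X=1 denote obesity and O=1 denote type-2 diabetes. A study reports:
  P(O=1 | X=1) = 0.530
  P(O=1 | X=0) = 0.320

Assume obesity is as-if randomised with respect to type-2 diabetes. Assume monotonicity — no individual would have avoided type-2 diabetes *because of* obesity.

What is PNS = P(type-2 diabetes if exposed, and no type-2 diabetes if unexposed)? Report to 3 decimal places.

PNS ≈ 0.210

Let p₁ = 0.53, p₀ = 0.32.
Under exogeneity and monotonicity, PNS = p₁ − p₀.
PNS = 0.53 − 0.32 = 0.21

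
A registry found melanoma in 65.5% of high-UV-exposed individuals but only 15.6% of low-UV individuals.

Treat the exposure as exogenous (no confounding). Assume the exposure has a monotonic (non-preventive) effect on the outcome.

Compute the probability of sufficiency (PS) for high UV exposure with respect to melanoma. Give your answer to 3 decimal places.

p₁ = 0.655, p₀ = 0.156.
Under exogeneity and monotonicity, PS = (p₁ − p₀) / (1 − p₀).
PS = (0.655 − 0.156) / (1 − 0.156) = 0.499 / 0.844 ≈ 0.5912

PS ≈ 0.591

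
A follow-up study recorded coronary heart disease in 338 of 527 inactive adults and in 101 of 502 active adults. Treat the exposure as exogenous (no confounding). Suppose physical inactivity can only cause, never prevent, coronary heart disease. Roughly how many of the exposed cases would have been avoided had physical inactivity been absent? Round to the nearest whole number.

p₁ = P(outcome | exposed) = 338/527 = 0.64137
p₀ = P(outcome | unexposed) = 101/502 = 0.2012
PN = (p₁ − p₀)/p₁ = (0.64137 − 0.2012) / 0.64137 ≈ 0.68630.
Attributable cases ≈ PN × (exposed cases) = 0.68630 × 338 ≈ 231.97.

about 232 cases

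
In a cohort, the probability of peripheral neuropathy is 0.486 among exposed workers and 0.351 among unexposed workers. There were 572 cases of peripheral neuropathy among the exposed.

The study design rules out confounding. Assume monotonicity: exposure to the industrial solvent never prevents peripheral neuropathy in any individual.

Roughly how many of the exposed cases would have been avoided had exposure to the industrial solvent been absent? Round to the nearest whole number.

about 159 cases

Let p₁ = 0.486, p₀ = 0.351.
PN = (p₁ − p₀)/p₁ = (0.486 − 0.351) / 0.486 ≈ 0.27778.
Attributable cases ≈ PN × (exposed cases) = 0.27778 × 572 ≈ 158.89.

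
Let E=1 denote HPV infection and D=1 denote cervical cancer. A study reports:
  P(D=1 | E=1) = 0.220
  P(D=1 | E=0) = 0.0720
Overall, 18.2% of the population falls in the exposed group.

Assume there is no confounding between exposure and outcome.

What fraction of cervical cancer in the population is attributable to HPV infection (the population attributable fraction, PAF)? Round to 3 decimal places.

PAF ≈ 0.272

Let p₁ = 0.22, p₀ = 0.072.
Overall risk P(Y=1) = π·p₁ + (1−π)·p₀ = 0.182×0.22 + 0.818×0.072 = 0.098936.
Under exogeneity, PAF = [P(Y=1) − p₀] / P(Y=1).
PAF = (0.098936 − 0.072) / 0.098936 ≈ 0.2723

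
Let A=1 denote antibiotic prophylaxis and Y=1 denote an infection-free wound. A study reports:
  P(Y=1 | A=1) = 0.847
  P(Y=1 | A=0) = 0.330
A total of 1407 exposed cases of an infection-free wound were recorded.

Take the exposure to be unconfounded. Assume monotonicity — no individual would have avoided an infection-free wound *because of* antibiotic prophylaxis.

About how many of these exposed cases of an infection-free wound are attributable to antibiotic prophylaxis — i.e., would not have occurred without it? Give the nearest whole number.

about 859 cases

Let p₁ = 0.847, p₀ = 0.33.
PN = (p₁ − p₀)/p₁ = (0.847 − 0.33) / 0.847 ≈ 0.61039.
Attributable cases ≈ PN × (exposed cases) = 0.61039 × 1407 ≈ 858.82.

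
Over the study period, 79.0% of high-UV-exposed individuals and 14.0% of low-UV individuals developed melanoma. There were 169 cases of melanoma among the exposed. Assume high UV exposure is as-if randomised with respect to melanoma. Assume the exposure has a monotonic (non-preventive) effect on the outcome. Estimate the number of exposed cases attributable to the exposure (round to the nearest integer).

p₁ = 0.79, p₀ = 0.14.
PN = (p₁ − p₀)/p₁ = (0.79 − 0.14) / 0.79 ≈ 0.82278.
Attributable cases ≈ PN × (exposed cases) = 0.82278 × 169 ≈ 139.05.

about 139 cases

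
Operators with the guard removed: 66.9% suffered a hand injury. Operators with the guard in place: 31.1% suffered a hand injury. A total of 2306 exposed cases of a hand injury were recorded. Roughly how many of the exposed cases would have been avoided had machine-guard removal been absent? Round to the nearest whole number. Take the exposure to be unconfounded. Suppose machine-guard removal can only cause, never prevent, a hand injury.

about 1234 cases

p₁ = 0.669, p₀ = 0.311.
PN = (p₁ − p₀)/p₁ = (0.669 − 0.311) / 0.669 ≈ 0.53513.
Attributable cases ≈ PN × (exposed cases) = 0.53513 × 2306 ≈ 1234.00.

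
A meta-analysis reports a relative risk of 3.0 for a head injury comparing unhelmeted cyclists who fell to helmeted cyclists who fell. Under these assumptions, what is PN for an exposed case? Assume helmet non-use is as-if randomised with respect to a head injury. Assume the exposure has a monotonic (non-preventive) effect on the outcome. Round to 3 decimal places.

PN ≈ 0.667

Under exogeneity and monotonicity, PN = (RR − 1) / RR = 1 − 1/RR.
PN = (3.0 − 1) / 3.0 = 2 / 3.0 ≈ 0.6667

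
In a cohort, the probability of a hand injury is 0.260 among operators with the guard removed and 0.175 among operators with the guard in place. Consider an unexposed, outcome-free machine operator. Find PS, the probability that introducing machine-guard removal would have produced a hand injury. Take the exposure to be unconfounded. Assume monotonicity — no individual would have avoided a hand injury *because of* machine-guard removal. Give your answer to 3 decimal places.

Let p₁ = 0.26, p₀ = 0.175.
Under exogeneity and monotonicity, PS = (p₁ − p₀) / (1 − p₀).
PS = (0.26 − 0.175) / (1 − 0.175) = 0.085 / 0.825 ≈ 0.1030

PS ≈ 0.103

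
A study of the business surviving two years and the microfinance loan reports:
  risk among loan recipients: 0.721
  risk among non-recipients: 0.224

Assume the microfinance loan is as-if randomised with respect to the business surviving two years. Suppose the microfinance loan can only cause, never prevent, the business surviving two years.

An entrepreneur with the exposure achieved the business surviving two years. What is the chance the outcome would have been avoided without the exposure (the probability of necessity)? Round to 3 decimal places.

Let p₁ = 0.721, p₀ = 0.224.
Under exogeneity and monotonicity, PN = (p₁ − p₀) / p₁.
PN = (0.721 − 0.224) / 0.721 = 0.497 / 0.721 ≈ 0.6893

PN ≈ 0.689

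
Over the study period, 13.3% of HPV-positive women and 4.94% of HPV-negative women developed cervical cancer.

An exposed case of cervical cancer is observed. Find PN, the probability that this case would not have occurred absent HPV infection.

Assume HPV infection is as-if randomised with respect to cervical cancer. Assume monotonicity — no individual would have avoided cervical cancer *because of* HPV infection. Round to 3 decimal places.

PN ≈ 0.629

p₁ = 0.133, p₀ = 0.0494.
Under exogeneity and monotonicity, PN = (p₁ − p₀) / p₁.
PN = (0.133 − 0.0494) / 0.133 = 0.0836 / 0.133 ≈ 0.6286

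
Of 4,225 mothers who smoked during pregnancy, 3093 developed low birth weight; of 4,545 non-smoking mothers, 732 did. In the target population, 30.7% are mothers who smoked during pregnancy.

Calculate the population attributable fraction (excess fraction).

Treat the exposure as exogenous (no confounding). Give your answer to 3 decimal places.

PAF ≈ 0.521

p₁ = P(outcome | exposed) = 3093/4225 = 0.73207
p₀ = P(outcome | unexposed) = 732/4545 = 0.16106
Overall risk P(Y=1) = π·p₁ + (1−π)·p₀ = 0.307×0.73207 + 0.693×0.16106 = 0.33636.
Under exogeneity, PAF = [P(Y=1) − p₀] / P(Y=1).
PAF = (0.33636 − 0.16106) / 0.33636 ≈ 0.5212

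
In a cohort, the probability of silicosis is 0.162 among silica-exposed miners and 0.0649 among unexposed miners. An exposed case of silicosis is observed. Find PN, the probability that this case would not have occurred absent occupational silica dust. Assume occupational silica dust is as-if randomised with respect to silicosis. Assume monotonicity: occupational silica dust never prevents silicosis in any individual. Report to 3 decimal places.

PN ≈ 0.599

Let p₁ = 0.162, p₀ = 0.0649.
Under exogeneity and monotonicity, PN = (p₁ − p₀) / p₁.
PN = (0.162 − 0.0649) / 0.162 = 0.0971 / 0.162 ≈ 0.5994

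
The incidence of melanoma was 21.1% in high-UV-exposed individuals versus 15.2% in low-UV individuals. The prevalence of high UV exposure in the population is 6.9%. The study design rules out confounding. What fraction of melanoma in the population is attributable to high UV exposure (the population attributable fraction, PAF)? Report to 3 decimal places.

p₁ = 0.211, p₀ = 0.152.
Overall risk P(Y=1) = π·p₁ + (1−π)·p₀ = 0.069×0.211 + 0.931×0.152 = 0.15607.
Under exogeneity, PAF = [P(Y=1) − p₀] / P(Y=1).
PAF = (0.15607 − 0.152) / 0.15607 ≈ 0.0261

PAF ≈ 0.026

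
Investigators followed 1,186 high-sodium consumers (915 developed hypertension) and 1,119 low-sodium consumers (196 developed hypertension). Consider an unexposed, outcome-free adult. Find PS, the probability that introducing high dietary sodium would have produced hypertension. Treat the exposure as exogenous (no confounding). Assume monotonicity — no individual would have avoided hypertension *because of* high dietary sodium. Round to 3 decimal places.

PS ≈ 0.723

p₁ = P(outcome | exposed) = 915/1186 = 0.7715
p₀ = P(outcome | unexposed) = 196/1119 = 0.17516
Under exogeneity and monotonicity, PS = (p₁ − p₀) / (1 − p₀).
PS = (0.7715 − 0.17516) / (1 − 0.17516) = 0.59634 / 0.82484 ≈ 0.7230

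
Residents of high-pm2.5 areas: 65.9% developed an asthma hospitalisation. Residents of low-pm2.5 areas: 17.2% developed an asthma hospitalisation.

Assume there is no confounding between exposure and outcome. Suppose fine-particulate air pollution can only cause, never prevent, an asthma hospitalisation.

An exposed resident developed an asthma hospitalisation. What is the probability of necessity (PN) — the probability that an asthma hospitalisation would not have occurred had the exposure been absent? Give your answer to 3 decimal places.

p₁ = 0.659, p₀ = 0.172.
Under exogeneity and monotonicity, PN = (p₁ − p₀) / p₁.
PN = (0.659 − 0.172) / 0.659 = 0.487 / 0.659 ≈ 0.7390

PN ≈ 0.739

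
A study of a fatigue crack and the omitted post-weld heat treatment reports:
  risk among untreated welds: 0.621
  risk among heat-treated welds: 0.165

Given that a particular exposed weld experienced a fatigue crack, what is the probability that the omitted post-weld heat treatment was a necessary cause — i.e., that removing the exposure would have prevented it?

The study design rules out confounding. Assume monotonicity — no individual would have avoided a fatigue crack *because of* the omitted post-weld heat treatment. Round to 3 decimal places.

Let p₁ = 0.621, p₀ = 0.165.
Under exogeneity and monotonicity, PN = (p₁ − p₀) / p₁.
PN = (0.621 − 0.165) / 0.621 = 0.456 / 0.621 ≈ 0.7343

PN ≈ 0.734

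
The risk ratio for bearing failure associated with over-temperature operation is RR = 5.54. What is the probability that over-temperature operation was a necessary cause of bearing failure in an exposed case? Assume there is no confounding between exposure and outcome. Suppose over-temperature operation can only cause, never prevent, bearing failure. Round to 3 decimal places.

PN ≈ 0.819

Under exogeneity and monotonicity, PN = (RR − 1) / RR = 1 − 1/RR.
PN = (5.54 − 1) / 5.54 = 4.54 / 5.54 ≈ 0.8195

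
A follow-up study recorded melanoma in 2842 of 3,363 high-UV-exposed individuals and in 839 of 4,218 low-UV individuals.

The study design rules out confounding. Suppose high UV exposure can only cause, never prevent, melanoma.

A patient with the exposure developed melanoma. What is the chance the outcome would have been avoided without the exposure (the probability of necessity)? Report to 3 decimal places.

PN ≈ 0.765

p₁ = P(outcome | exposed) = 2842/3363 = 0.84508
p₀ = P(outcome | unexposed) = 839/4218 = 0.19891
Under exogeneity and monotonicity, PN = (p₁ − p₀) / p₁.
PN = (0.84508 − 0.19891) / 0.84508 = 0.64617 / 0.84508 ≈ 0.7646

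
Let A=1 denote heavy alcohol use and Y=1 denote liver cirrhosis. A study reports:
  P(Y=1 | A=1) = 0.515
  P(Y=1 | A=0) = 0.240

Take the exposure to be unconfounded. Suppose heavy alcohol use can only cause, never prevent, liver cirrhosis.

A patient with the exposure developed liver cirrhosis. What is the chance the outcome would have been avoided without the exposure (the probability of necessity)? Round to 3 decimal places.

PN ≈ 0.534

Let p₁ = 0.515, p₀ = 0.24.
Under exogeneity and monotonicity, PN = (p₁ − p₀) / p₁.
PN = (0.515 − 0.24) / 0.515 = 0.275 / 0.515 ≈ 0.5340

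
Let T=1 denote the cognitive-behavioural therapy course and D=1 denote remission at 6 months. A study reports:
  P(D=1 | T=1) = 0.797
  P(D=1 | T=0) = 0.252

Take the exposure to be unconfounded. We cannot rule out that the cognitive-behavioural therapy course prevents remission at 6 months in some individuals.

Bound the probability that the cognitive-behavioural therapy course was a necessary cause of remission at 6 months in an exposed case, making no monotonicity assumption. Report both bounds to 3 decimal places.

Let p₁ = 0.797, p₀ = 0.252.
Under exogeneity alone the bounds on PN are max{0,(p₁−p₀)/p₁} ≤ PN ≤ min{1,(1−p₀)/p₁}.
  lower = (p₁ − p₀)/p₁ = 0.545 / 0.797 ≈ 0.6838
  upper = min{1, (1 − p₀)/p₁} = 0.748 / 0.797 ≈ 0.9385

0.684 ≤ PN ≤ 0.939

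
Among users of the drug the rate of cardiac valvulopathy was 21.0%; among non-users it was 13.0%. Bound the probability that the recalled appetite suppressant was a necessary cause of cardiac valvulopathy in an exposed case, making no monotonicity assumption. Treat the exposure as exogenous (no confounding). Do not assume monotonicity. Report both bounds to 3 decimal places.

p₁ = 0.21, p₀ = 0.13.
Under exogeneity alone the bounds on PN are max{0,(p₁−p₀)/p₁} ≤ PN ≤ min{1,(1−p₀)/p₁}.
  lower = (p₁ − p₀)/p₁ = 0.08 / 0.21 ≈ 0.3810
  upper = min{1, (1 − p₀)/p₁} = 0.87 / 0.21 ≈ 4.1429 → capped at 1

0.381 ≤ PN ≤ 1.000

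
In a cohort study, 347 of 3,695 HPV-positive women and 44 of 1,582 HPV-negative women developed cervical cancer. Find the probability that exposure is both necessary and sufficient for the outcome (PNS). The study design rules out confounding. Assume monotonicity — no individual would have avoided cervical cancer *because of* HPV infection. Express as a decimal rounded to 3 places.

PNS ≈ 0.066

p₁ = P(outcome | exposed) = 347/3695 = 0.093911
p₀ = P(outcome | unexposed) = 44/1582 = 0.027813
Under exogeneity and monotonicity, PNS = p₁ − p₀.
PNS = 0.093911 − 0.027813 = 0.066098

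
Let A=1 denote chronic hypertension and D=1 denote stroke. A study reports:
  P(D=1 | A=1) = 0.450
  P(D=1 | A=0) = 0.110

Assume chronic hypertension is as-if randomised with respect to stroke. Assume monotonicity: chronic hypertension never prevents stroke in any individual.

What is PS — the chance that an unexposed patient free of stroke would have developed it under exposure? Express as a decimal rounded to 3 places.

Let p₁ = 0.45, p₀ = 0.11.
Under exogeneity and monotonicity, PS = (p₁ − p₀) / (1 − p₀).
PS = (0.45 − 0.11) / (1 − 0.11) = 0.34 / 0.89 ≈ 0.3820

PS ≈ 0.382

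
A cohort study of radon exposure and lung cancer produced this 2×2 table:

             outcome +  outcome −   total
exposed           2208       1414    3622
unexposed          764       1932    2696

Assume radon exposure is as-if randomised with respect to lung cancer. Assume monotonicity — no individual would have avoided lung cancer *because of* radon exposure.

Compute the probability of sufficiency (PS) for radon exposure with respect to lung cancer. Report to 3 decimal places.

PS ≈ 0.455

p₁ = P(outcome | exposed) = 2208/3622 = 0.60961
p₀ = P(outcome | unexposed) = 764/2696 = 0.28338
Under exogeneity and monotonicity, PS = (p₁ − p₀)/(1 − p₀).
PS = (0.60961 − 0.28338) / 0.71662 ≈ 0.4552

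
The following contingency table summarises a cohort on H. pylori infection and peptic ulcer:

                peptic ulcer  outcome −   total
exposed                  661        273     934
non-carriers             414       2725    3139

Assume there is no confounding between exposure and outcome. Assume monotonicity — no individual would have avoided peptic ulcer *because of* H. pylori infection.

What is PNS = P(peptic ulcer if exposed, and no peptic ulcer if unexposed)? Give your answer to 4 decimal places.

PNS ≈ 0.5758

p₁ = P(outcome | exposed) = 661/934 = 0.70771
p₀ = P(outcome | unexposed) = 414/3139 = 0.13189
Under exogeneity and monotonicity, PNS = p₁ − p₀.
PNS = 0.70771 − 0.13189 = 0.57582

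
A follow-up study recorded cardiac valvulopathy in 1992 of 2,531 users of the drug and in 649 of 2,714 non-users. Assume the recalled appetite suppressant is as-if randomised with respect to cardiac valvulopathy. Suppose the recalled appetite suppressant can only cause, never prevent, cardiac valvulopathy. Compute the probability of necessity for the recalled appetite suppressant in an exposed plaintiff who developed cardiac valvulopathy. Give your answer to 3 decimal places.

p₁ = P(outcome | exposed) = 1992/2531 = 0.78704
p₀ = P(outcome | unexposed) = 649/2714 = 0.23913
Under exogeneity and monotonicity, PN = (p₁ − p₀) / p₁.
PN = (0.78704 − 0.23913) / 0.78704 = 0.54791 / 0.78704 ≈ 0.6962

PN ≈ 0.696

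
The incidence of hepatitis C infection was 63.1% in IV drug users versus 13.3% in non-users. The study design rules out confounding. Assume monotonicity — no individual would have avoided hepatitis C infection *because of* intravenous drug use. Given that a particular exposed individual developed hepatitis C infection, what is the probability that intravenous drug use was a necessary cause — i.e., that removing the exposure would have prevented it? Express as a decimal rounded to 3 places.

p₁ = 0.631, p₀ = 0.133.
Under exogeneity and monotonicity, PN = (p₁ − p₀) / p₁.
PN = (0.631 − 0.133) / 0.631 = 0.498 / 0.631 ≈ 0.7892

PN ≈ 0.789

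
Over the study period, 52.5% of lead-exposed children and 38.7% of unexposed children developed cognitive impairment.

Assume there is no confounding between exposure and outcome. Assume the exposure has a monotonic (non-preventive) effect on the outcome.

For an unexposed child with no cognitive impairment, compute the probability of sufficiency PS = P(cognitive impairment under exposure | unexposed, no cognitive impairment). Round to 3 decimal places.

PS ≈ 0.225

p₁ = 0.525, p₀ = 0.387.
Under exogeneity and monotonicity, PS = (p₁ − p₀) / (1 − p₀).
PS = (0.525 − 0.387) / (1 − 0.387) = 0.138 / 0.613 ≈ 0.2251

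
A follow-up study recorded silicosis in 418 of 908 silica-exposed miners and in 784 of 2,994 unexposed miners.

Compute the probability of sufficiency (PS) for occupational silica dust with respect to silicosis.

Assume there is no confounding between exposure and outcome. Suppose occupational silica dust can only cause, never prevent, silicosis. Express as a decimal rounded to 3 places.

PS ≈ 0.269

p₁ = P(outcome | exposed) = 418/908 = 0.46035
p₀ = P(outcome | unexposed) = 784/2994 = 0.26186
Under exogeneity and monotonicity, PS = (p₁ − p₀) / (1 − p₀).
PS = (0.46035 − 0.26186) / (1 − 0.26186) = 0.1985 / 0.73814 ≈ 0.2689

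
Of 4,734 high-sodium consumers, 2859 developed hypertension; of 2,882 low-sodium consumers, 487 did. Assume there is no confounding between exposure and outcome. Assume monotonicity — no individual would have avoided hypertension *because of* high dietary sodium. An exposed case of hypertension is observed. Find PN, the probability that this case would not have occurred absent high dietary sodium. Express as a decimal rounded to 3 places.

PN ≈ 0.720

p₁ = P(outcome | exposed) = 2859/4734 = 0.60393
p₀ = P(outcome | unexposed) = 487/2882 = 0.16898
Under exogeneity and monotonicity, PN = (p₁ − p₀) / p₁.
PN = (0.60393 − 0.16898) / 0.60393 = 0.43495 / 0.60393 ≈ 0.7202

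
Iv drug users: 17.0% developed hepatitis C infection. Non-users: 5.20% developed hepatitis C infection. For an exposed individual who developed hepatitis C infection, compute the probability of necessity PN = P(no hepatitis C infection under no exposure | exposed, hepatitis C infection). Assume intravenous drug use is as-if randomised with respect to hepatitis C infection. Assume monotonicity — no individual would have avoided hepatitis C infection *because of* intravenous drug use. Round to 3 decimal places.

PN ≈ 0.694

p₁ = 0.17, p₀ = 0.052.
Under exogeneity and monotonicity, PN = (p₁ − p₀) / p₁.
PN = (0.17 − 0.052) / 0.17 = 0.118 / 0.17 ≈ 0.6941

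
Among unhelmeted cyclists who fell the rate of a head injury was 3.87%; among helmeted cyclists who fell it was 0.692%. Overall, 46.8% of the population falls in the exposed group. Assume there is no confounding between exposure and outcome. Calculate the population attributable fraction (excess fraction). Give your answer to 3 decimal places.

p₁ = 0.0387, p₀ = 0.00692.
Overall risk P(Y=1) = π·p₁ + (1−π)·p₀ = 0.468×0.0387 + 0.532×0.00692 = 0.021793.
Under exogeneity, PAF = [P(Y=1) − p₀] / P(Y=1).
PAF = (0.021793 − 0.00692) / 0.021793 ≈ 0.6825

PAF ≈ 0.682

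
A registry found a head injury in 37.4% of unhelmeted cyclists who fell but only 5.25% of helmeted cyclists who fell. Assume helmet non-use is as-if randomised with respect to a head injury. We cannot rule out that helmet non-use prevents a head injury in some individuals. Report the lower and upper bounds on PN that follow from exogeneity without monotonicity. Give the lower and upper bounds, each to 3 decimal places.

p₁ = 0.374, p₀ = 0.0525.
Under exogeneity alone the bounds on PN are max{0,(p₁−p₀)/p₁} ≤ PN ≤ min{1,(1−p₀)/p₁}.
  lower = (p₁ − p₀)/p₁ = 0.3215 / 0.374 ≈ 0.8596
  upper = min{1, (1 − p₀)/p₁} = 0.9475 / 0.374 ≈ 2.5334 → capped at 1

0.860 ≤ PN ≤ 1.000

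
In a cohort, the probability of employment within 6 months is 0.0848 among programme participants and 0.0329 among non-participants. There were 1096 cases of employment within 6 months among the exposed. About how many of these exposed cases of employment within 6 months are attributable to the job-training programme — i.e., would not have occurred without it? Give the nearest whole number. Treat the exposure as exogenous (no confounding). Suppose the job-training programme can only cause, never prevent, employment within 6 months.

about 671 cases

Let p₁ = 0.0848, p₀ = 0.0329.
PN = (p₁ − p₀)/p₁ = (0.0848 − 0.0329) / 0.0848 ≈ 0.61203.
Attributable cases ≈ PN × (exposed cases) = 0.61203 × 1096 ≈ 670.78.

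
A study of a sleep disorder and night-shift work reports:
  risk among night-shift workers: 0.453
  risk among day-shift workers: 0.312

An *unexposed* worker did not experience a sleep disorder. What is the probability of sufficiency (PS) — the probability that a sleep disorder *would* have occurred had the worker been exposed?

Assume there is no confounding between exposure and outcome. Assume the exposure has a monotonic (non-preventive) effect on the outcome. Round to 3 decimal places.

PS ≈ 0.205

Let p₁ = 0.453, p₀ = 0.312.
Under exogeneity and monotonicity, PS = (p₁ − p₀) / (1 − p₀).
PS = (0.453 − 0.312) / (1 − 0.312) = 0.141 / 0.688 ≈ 0.2049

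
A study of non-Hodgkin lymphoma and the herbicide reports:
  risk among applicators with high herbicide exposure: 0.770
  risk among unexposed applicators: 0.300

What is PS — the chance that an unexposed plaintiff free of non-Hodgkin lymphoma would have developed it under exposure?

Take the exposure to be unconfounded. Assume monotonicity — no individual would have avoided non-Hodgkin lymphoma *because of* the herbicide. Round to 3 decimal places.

PS ≈ 0.671

Let p₁ = 0.77, p₀ = 0.3.
Under exogeneity and monotonicity, PS = (p₁ − p₀) / (1 − p₀).
PS = (0.77 − 0.3) / (1 − 0.3) = 0.47 / 0.7 ≈ 0.6714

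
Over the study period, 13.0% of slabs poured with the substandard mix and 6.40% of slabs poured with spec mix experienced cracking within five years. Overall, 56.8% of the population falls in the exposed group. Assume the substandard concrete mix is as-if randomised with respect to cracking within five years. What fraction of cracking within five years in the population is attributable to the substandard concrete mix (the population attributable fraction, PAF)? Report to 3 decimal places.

p₁ = 0.13, p₀ = 0.064.
Overall risk P(Y=1) = π·p₁ + (1−π)·p₀ = 0.568×0.13 + 0.432×0.064 = 0.10149.
Under exogeneity, PAF = [P(Y=1) − p₀] / P(Y=1).
PAF = (0.10149 − 0.064) / 0.10149 ≈ 0.3694

PAF ≈ 0.369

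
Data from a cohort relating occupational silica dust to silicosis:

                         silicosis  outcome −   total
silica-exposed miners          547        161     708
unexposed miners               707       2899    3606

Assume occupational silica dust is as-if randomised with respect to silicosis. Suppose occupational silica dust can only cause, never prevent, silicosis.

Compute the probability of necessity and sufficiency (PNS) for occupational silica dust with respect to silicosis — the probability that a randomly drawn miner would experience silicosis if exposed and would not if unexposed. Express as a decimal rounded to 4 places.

PNS ≈ 0.5765

p₁ = P(outcome | exposed) = 547/708 = 0.7726
p₀ = P(outcome | unexposed) = 707/3606 = 0.19606
Under exogeneity and monotonicity, PNS = p₁ − p₀.
PNS = 0.7726 − 0.19606 = 0.57654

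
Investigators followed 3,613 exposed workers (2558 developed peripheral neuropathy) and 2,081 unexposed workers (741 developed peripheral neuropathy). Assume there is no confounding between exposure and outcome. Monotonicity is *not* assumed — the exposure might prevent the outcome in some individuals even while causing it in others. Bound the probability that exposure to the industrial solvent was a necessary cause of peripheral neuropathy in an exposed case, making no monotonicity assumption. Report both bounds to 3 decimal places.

0.497 ≤ PN ≤ 0.909

p₁ = P(outcome | exposed) = 2558/3613 = 0.708
p₀ = P(outcome | unexposed) = 741/2081 = 0.35608
Under exogeneity alone the bounds on PN are max{0,(p₁−p₀)/p₁} ≤ PN ≤ min{1,(1−p₀)/p₁}.
  lower = (p₁ − p₀)/p₁ = 0.35192 / 0.708 ≈ 0.4971
  upper = min{1, (1 − p₀)/p₁} = 0.64392 / 0.708 ≈ 0.9095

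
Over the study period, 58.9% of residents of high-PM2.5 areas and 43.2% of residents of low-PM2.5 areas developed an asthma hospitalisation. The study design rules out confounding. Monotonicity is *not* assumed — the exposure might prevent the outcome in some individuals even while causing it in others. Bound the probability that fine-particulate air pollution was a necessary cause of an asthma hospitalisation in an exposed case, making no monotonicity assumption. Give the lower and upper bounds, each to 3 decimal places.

p₁ = 0.589, p₀ = 0.432.
Under exogeneity alone the bounds on PN are max{0,(p₁−p₀)/p₁} ≤ PN ≤ min{1,(1−p₀)/p₁}.
  lower = (p₁ − p₀)/p₁ = 0.157 / 0.589 ≈ 0.2666
  upper = min{1, (1 − p₀)/p₁} = 0.568 / 0.589 ≈ 0.9643

0.267 ≤ PN ≤ 0.964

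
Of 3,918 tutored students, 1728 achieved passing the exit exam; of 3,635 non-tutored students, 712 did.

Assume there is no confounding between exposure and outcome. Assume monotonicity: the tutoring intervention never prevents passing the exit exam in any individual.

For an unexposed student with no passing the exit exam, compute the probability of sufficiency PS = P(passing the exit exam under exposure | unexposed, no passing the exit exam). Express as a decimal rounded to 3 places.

p₁ = P(outcome | exposed) = 1728/3918 = 0.44104
p₀ = P(outcome | unexposed) = 712/3635 = 0.19587
Under exogeneity and monotonicity, PS = (p₁ − p₀) / (1 − p₀).
PS = (0.44104 − 0.19587) / (1 − 0.19587) = 0.24517 / 0.80413 ≈ 0.3049

PS ≈ 0.305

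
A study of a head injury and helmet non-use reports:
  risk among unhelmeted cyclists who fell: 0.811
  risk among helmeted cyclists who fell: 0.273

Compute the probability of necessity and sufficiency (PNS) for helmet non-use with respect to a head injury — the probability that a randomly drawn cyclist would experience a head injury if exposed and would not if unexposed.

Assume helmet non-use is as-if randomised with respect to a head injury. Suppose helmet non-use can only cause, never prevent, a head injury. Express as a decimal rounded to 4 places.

Let p₁ = 0.811, p₀ = 0.273.
Under exogeneity and monotonicity, PNS = p₁ − p₀.
PNS = 0.811 − 0.273 = 0.538

PNS ≈ 0.5380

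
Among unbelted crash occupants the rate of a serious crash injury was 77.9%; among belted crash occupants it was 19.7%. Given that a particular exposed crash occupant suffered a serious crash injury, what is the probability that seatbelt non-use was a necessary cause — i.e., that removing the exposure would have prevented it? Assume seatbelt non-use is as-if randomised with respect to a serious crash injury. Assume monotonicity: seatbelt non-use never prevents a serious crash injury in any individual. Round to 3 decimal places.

p₁ = 0.779, p₀ = 0.197.
Under exogeneity and monotonicity, PN = (p₁ − p₀) / p₁.
PN = (0.779 − 0.197) / 0.779 = 0.582 / 0.779 ≈ 0.7471

PN ≈ 0.747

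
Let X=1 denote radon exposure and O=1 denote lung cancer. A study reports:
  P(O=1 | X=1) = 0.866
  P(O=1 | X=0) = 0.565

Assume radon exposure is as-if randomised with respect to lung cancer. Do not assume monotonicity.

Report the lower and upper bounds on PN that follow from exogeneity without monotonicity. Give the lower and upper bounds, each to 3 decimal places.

Let p₁ = 0.866, p₀ = 0.565.
Under exogeneity alone the bounds on PN are max{0,(p₁−p₀)/p₁} ≤ PN ≤ min{1,(1−p₀)/p₁}.
  lower = (p₁ − p₀)/p₁ = 0.301 / 0.866 ≈ 0.3476
  upper = min{1, (1 − p₀)/p₁} = 0.435 / 0.866 ≈ 0.5023

0.348 ≤ PN ≤ 0.502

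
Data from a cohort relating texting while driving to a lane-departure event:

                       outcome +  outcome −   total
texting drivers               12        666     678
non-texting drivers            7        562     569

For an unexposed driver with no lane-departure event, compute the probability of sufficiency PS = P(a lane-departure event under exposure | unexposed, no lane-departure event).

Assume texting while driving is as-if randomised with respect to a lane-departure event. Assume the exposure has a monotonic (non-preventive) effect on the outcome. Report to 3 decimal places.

PS ≈ 0.005

p₁ = P(outcome | exposed) = 12/678 = 0.017699
p₀ = P(outcome | unexposed) = 7/569 = 0.012302
Under exogeneity and monotonicity, PS = (p₁ − p₀)/(1 − p₀).
PS = (0.017699 − 0.012302) / 0.9877 ≈ 0.0055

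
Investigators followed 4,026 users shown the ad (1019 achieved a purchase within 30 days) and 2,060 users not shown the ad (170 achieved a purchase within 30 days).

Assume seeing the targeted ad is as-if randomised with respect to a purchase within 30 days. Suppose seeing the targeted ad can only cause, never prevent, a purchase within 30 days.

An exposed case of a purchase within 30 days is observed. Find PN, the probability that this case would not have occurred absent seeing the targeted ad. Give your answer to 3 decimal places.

PN ≈ 0.674

p₁ = P(outcome | exposed) = 1019/4026 = 0.2531
p₀ = P(outcome | unexposed) = 170/2060 = 0.082524
Under exogeneity and monotonicity, PN = (p₁ − p₀) / p₁.
PN = (0.2531 − 0.082524) / 0.2531 = 0.17058 / 0.2531 ≈ 0.6740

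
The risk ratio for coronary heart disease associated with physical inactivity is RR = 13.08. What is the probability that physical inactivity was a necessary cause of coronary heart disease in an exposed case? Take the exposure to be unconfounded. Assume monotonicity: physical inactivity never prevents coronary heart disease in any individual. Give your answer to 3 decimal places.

Under exogeneity and monotonicity, PN = (RR − 1) / RR = 1 − 1/RR.
PN = (13.08 − 1) / 13.08 = 12.08 / 13.08 ≈ 0.9235

PN ≈ 0.924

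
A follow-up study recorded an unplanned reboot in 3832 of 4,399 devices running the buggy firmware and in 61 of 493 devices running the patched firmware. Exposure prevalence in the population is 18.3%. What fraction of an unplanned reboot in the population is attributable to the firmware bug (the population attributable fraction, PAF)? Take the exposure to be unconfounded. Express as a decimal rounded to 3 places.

p₁ = P(outcome | exposed) = 3832/4399 = 0.87111
p₀ = P(outcome | unexposed) = 61/493 = 0.12373
Overall risk P(Y=1) = π·p₁ + (1−π)·p₀ = 0.183×0.87111 + 0.817×0.12373 = 0.2605.
Under exogeneity, PAF = [P(Y=1) − p₀] / P(Y=1).
PAF = (0.2605 − 0.12373) / 0.2605 ≈ 0.5250

PAF ≈ 0.525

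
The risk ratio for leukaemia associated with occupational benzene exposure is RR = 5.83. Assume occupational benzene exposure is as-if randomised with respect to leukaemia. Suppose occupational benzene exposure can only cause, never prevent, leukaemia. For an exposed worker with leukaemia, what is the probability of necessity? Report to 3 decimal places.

Under exogeneity and monotonicity, PN = (RR − 1) / RR = 1 − 1/RR.
PN = (5.83 − 1) / 5.83 = 4.83 / 5.83 ≈ 0.8285

PN ≈ 0.828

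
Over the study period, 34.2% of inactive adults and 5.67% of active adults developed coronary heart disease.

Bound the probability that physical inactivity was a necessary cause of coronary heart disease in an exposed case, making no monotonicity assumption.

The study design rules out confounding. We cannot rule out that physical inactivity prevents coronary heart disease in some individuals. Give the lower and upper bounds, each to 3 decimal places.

p₁ = 0.342, p₀ = 0.0567.
Under exogeneity alone the bounds on PN are max{0,(p₁−p₀)/p₁} ≤ PN ≤ min{1,(1−p₀)/p₁}.
  lower = (p₁ − p₀)/p₁ = 0.2853 / 0.342 ≈ 0.8342
  upper = min{1, (1 − p₀)/p₁} = 0.9433 / 0.342 ≈ 2.7582 → capped at 1

0.834 ≤ PN ≤ 1.000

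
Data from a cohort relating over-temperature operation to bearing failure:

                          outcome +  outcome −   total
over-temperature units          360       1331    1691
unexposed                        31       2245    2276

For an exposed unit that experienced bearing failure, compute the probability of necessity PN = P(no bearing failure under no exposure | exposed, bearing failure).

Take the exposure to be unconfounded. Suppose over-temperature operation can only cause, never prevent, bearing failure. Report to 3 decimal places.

p₁ = P(outcome | exposed) = 360/1691 = 0.21289
p₀ = P(outcome | unexposed) = 31/2276 = 0.01362
Under exogeneity and monotonicity, PN = (p₁ − p₀)/p₁.
PN = (0.21289 − 0.01362) / 0.21289 ≈ 0.9360

PN ≈ 0.936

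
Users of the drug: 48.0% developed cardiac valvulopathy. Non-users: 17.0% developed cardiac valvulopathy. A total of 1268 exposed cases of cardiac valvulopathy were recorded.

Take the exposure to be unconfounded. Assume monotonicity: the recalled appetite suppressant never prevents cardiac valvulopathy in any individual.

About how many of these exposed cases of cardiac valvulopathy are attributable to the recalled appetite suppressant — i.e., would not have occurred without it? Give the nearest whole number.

p₁ = 0.48, p₀ = 0.17.
PN = (p₁ − p₀)/p₁ = (0.48 − 0.17) / 0.48 ≈ 0.64583.
Attributable cases ≈ PN × (exposed cases) = 0.64583 × 1268 ≈ 818.92.

about 819 cases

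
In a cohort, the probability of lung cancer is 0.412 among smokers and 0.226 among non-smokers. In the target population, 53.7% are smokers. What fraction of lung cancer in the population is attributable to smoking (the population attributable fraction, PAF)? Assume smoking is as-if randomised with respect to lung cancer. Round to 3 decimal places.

Let p₁ = 0.412, p₀ = 0.226.
Overall risk P(Y=1) = π·p₁ + (1−π)·p₀ = 0.537×0.412 + 0.463×0.226 = 0.32588.
Under exogeneity, PAF = [P(Y=1) − p₀] / P(Y=1).
PAF = (0.32588 − 0.226) / 0.32588 ≈ 0.3065

PAF ≈ 0.306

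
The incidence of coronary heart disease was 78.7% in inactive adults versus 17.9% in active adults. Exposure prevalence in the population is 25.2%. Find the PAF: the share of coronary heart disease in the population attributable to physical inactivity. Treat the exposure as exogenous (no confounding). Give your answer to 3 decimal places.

PAF ≈ 0.461

p₁ = 0.787, p₀ = 0.179.
Overall risk P(Y=1) = π·p₁ + (1−π)·p₀ = 0.252×0.787 + 0.748×0.179 = 0.33222.
Under exogeneity, PAF = [P(Y=1) − p₀] / P(Y=1).
PAF = (0.33222 − 0.179) / 0.33222 ≈ 0.4612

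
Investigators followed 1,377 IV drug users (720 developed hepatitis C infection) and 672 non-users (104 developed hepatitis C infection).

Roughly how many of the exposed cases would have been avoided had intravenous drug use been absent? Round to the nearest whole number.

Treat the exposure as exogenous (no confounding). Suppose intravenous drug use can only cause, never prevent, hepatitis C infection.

about 507 cases

p₁ = P(outcome | exposed) = 720/1377 = 0.52288
p₀ = P(outcome | unexposed) = 104/672 = 0.15476
PN = (p₁ − p₀)/p₁ = (0.52288 − 0.15476) / 0.52288 ≈ 0.70402.
Attributable cases ≈ PN × (exposed cases) = 0.70402 × 720 ≈ 506.89.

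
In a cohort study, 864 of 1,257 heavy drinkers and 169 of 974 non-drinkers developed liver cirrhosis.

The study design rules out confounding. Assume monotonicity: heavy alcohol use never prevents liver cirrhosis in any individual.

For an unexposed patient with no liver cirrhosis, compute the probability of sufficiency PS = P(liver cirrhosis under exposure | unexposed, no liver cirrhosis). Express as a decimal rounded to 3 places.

p₁ = P(outcome | exposed) = 864/1257 = 0.68735
p₀ = P(outcome | unexposed) = 169/974 = 0.17351
Under exogeneity and monotonicity, PS = (p₁ − p₀) / (1 − p₀).
PS = (0.68735 − 0.17351) / (1 − 0.17351) = 0.51384 / 0.82649 ≈ 0.6217

PS ≈ 0.622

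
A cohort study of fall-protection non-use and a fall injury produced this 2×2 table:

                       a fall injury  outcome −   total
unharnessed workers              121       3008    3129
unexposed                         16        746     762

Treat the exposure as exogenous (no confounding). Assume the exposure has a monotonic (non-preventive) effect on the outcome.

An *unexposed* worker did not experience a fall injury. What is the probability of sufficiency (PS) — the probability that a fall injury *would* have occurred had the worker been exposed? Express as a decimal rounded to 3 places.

p₁ = P(outcome | exposed) = 121/3129 = 0.038671
p₀ = P(outcome | unexposed) = 16/762 = 0.020997
Under exogeneity and monotonicity, PS = (p₁ − p₀)/(1 − p₀).
PS = (0.038671 − 0.020997) / 0.979 ≈ 0.0181

PS ≈ 0.018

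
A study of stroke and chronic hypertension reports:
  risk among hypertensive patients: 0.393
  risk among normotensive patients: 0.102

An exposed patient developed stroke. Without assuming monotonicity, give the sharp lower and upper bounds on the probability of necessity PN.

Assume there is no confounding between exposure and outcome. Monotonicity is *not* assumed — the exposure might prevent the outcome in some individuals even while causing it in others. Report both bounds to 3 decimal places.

Let p₁ = 0.393, p₀ = 0.102.
Under exogeneity alone the bounds on PN are max{0,(p₁−p₀)/p₁} ≤ PN ≤ min{1,(1−p₀)/p₁}.
  lower = (p₁ − p₀)/p₁ = 0.291 / 0.393 ≈ 0.7405
  upper = min{1, (1 − p₀)/p₁} = 0.898 / 0.393 ≈ 2.2850 → capped at 1

0.740 ≤ PN ≤ 1.000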